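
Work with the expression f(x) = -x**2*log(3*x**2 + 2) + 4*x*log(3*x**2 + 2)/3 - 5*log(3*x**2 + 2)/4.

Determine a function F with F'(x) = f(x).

The integrand splits into summands that can be handled one at a time.
Check: d/dx[-x**3*log(3*x**2 + 2)/3 + 2*x**3/9 + 2*x**2*log(3*x**2 + 2)/3 - 2*x**2/3 - 5*x*log(3*x**2 + 2)/4 + 37*x/18 + 4*log(x**2 + 2/3)/9 - 37*sqrt(6)*atan(sqrt(6)*x/2)/54] = -x**2*log(3*x**2 + 2) + 4*x*log(3*x**2 + 2)/3 - 5*log(3*x**2 + 2)/4 = f(x).

An antiderivative is F(x) = -x**3*log(3*x**2 + 2)/3 + 2*x**3/9 + 2*x**2*log(3*x**2 + 2)/3 - 2*x**2/3 - 5*x*log(3*x**2 + 2)/4 + 37*x/18 + 4*log(x**2 + 2/3)/9 - 37*sqrt(6)*atan(sqrt(6)*x/2)/54.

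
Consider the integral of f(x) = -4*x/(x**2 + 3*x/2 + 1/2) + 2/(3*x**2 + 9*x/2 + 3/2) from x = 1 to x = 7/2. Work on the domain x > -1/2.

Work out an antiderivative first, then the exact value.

Antiderivative: F(x) = 16*log(x + 1/2)/3 - 28*log(x + 1)/3; value = -28*log(9/2)/3 - 16*log(3/2)/3 + 28*log(2)/3 + 16*log(4)/3

Factor the denominator (3*(x + 1)*(2*x + 1)) and decompose: f = 32/(3*(2*x + 1)) - 28/(3*(x + 1)); each piece integrates to a log, atan, or power term.
F(x) = 16*log(x + 1/2)/3 - 28*log(x + 1)/3 is an antiderivative of f.
Check: d/dx[16*log(x + 1/2)/3 - 28*log(x + 1)/3] = (4 - 24*x)/(6*x**2 + 9*x + 3), which equals f(x).
F(7/2) = -28*log(9/2)/3 + 16*log(4)/3; F(1) = -28*log(2)/3 + 16*log(3/2)/3.
Integral = F(7/2) - F(1) = -28*log(9/2)/3 - 16*log(3/2)/3 + 28*log(2)/3 + 16*log(4)/3.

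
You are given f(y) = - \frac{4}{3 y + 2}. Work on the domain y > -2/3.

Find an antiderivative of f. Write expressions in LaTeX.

Whatever form F(y) takes, F'(y) = f(y) is non-negotiable.
Check: d/dy[- \frac{4 \log{\left(\frac{3 y}{2} + 1 \right)}}{3}] = - \frac{4}{3 y + 2} = f(y).

An antiderivative is F(y) = - \frac{4 \log{\left(\frac{3 y}{2} + 1 \right)}}{3}.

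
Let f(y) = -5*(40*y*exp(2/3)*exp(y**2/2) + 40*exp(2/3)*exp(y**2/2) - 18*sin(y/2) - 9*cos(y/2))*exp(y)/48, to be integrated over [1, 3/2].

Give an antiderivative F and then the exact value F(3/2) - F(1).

Antiderivative: F(y) = 5*(-20*exp(y**2/2 + 2/3) + 9*sin(y/2))*exp(y)/24; value = -25*exp(79/24)/6 - 15*exp(1)*sin(1/2)/8 + 15*exp(3/2)*sin(3/4)/8 + 25*exp(13/6)/6

Recognize the product-rule pattern: f = u'v + uv' with u = -25*exp(y**2/2 + 2/3)/6 + 15*sin(y/2)/8, v = exp(y), so integration by parts undoes it.
F(y) = 5*(-20*exp(y**2/2 + 2/3) + 9*sin(y/2))*exp(y)/24 is an antiderivative of f.
Check: d/dy[5*(-20*exp(y**2/2 + 2/3) + 9*sin(y/2))*exp(y)/24] = -25*y*exp(2/3)*exp(y)*exp(y**2/2)/6 - 25*exp(2/3)*exp(y)*exp(y**2/2)/6 + 15*exp(y)*sin(y/2)/8 + 15*exp(y)*cos(y/2)/16, which equals f(y).
F(3/2) = -25*exp(79/24)/6 + 15*exp(3/2)*sin(3/4)/8; F(1) = -25*exp(13/6)/6 + 15*exp(1)*sin(1/2)/8.
Integral = F(3/2) - F(1) = -25*exp(79/24)/6 - 15*exp(1)*sin(1/2)/8 + 15*exp(3/2)*sin(3/4)/8 + 25*exp(13/6)/6.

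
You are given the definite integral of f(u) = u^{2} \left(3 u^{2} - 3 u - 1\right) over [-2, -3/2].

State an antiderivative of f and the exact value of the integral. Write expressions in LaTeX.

For F(u) to be correct the identity F'(u) - f(u) = 0 must hold.
F(u) = \frac{u^{3} \left(36 u^{2} - 45 u - 20\right)}{60} is an antiderivative of f.
Check: d/du[\frac{u^{3} \left(36 u^{2} - 45 u - 20\right)}{60}] = 3 u^{4} - 3 u^{3} - u^{2}, which equals f(u).
F(-3/2) = - \frac{2313}{320}; F(-2) = - \frac{428}{15}.
Integral = F(-3/2) - F(-2) = \frac{20453}{960}.

Antiderivative: F(u) = \frac{u^{3} \left(36 u^{2} - 45 u - 20\right)}{60}; value = \frac{20453}{960}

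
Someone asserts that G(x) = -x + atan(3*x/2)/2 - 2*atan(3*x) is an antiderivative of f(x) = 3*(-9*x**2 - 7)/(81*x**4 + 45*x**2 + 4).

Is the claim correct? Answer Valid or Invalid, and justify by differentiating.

Invalid: d/dx[G] - f = -1, which is not 0.

d/dx[G] = (-81*x**4 - 72*x**2 - 25)/(81*x**4 + 45*x**2 + 4)
d/dx[G] - f(x) = -1 != 0.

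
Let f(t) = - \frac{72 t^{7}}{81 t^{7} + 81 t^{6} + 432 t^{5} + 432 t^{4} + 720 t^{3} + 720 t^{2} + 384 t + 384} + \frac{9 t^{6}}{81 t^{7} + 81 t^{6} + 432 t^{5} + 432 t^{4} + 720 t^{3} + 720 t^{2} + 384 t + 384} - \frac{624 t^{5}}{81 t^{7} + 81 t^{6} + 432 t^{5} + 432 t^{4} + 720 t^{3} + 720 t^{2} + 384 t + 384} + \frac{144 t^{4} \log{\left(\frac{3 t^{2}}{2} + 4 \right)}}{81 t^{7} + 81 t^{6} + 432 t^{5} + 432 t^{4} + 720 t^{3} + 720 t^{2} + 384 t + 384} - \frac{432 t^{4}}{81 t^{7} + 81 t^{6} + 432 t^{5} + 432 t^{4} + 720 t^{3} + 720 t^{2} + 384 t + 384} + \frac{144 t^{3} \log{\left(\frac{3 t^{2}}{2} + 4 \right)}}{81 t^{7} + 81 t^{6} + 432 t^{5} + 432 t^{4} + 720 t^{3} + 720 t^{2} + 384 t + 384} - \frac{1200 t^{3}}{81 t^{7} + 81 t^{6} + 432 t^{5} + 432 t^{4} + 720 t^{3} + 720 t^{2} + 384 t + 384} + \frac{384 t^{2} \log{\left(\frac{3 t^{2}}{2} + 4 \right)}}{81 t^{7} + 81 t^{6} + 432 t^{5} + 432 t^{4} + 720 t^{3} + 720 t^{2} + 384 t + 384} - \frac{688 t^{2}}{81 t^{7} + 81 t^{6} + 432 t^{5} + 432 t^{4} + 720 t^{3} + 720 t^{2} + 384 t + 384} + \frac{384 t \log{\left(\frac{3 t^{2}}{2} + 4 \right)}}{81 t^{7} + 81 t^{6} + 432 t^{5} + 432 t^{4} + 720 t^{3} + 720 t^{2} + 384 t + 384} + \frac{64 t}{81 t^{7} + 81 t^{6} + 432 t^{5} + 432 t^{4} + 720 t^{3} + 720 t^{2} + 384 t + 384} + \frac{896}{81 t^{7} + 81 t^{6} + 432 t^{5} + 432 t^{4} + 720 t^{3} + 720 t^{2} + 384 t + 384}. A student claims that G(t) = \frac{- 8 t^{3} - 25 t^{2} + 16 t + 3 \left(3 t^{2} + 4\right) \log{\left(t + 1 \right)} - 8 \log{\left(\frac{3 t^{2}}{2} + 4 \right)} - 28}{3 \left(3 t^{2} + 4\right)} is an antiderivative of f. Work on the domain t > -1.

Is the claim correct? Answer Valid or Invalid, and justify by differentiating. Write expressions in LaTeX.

Valid - the claim checks out under differentiation.

d/dt[G] = \frac{- 72 t^{7} + 9 t^{6} - 624 t^{5} + 144 t^{4} \log{\left(\frac{3 t^{2}}{2} + 4 \right)} - 432 t^{4} + 144 t^{3} \log{\left(\frac{3 t^{2}}{2} + 4 \right)} - 1200 t^{3} + 384 t^{2} \log{\left(\frac{3 t^{2}}{2} + 4 \right)} - 688 t^{2} + 384 t \log{\left(\frac{3 t^{2}}{2} + 4 \right)} + 64 t + 896}{81 t^{7} + 81 t^{6} + 432 t^{5} + 432 t^{4} + 720 t^{3} + 720 t^{2} + 384 t + 384}
This equals f(t) exactly, so the claim holds.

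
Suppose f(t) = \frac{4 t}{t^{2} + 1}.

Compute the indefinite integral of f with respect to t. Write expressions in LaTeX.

The substitution u = t^{2} + 1 works: f is exactly (dF/du)*(du/dt) for that inner function.
Check: d/dt[2 \log{\left(t^{2} + 1 \right)}] = \frac{4 t}{t^{2} + 1} = f(t).

F(t) = 2 \log{\left(t^{2} + 1 \right)} + C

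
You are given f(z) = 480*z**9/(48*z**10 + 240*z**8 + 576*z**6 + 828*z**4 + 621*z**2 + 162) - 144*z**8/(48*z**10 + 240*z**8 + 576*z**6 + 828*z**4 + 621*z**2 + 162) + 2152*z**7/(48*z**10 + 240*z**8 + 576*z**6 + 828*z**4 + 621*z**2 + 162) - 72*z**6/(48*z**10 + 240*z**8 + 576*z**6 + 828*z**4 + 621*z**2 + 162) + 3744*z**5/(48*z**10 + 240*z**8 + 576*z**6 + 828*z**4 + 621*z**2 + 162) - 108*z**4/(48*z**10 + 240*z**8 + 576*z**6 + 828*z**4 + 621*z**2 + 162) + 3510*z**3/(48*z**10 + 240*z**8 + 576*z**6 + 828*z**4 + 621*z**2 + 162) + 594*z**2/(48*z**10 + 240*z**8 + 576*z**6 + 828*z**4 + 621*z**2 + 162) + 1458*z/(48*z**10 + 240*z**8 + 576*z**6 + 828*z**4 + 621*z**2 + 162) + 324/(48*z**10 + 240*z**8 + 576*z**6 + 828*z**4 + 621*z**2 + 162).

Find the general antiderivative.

F(z) = (20*z**2*log(4*z**2 + 2) + 20*z**2*log(2*z**4 + 3*z**2 + 6) + 36*z + 30*log(4*z**2 + 2) + 30*log(2*z**4 + 3*z**2 + 6) - 9)/(6*(2*z**2 + 3)) + C

The integrand splits into summands that can be handled one at a time.
Check: d/dz[(20*z**2*log(4*z**2 + 2) + 20*z**2*log(2*z**4 + 3*z**2 + 6) + 36*z + 30*log(4*z**2 + 2) + 30*log(2*z**4 + 3*z**2 + 6) - 9)/(6*(2*z**2 + 3))] = (480*z**9 - 144*z**8 + 2152*z**7 - 72*z**6 + 3744*z**5 - 108*z**4 + 3510*z**3 + 594*z**2 + 1458*z + 324)/(48*z**10 + 240*z**8 + 576*z**6 + 828*z**4 + 621*z**2 + 162), which equals f(z).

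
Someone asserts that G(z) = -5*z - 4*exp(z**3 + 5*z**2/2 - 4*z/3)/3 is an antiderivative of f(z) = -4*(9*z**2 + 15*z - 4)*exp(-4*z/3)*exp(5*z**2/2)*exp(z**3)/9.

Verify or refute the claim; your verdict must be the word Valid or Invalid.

d/dz[G] = -4*z**2*exp(-4*z/3)*exp(5*z**2/2)*exp(z**3) - 20*z*exp(-4*z/3)*exp(5*z**2/2)*exp(z**3)/3 - 5 + 16*exp(-4*z/3)*exp(5*z**2/2)*exp(z**3)/9
d/dz[G] - f(z) = -5 != 0.

Invalid: d/dz[G] - f = -5, which is not 0.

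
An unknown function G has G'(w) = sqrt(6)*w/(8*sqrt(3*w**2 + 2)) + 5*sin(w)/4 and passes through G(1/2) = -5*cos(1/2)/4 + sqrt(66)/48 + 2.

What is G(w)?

G(w) = sqrt(w**2/2 + 1/3)/4 - 5*cos(w)/4 + 2

The integrand splits into summands that can be handled one at a time.
A general antiderivative is sqrt(w**2/2 + 1/3)/4 - 5*cos(w)/4 + C.
The condition gives C = -5*cos(1/2)/4 + sqrt(66)/48 + 2 - (-5*cos(1/2)/4 + sqrt(66)/48) = 2.
So G(w) = sqrt(w**2/2 + 1/3)/4 - 5*cos(w)/4 + 2.
Check: d/dw[sqrt(w**2/2 + 1/3)/4 - 5*cos(w)/4 + 2] = (sqrt(6)*w + 10*sqrt(3*w**2 + 2)*sin(w))/(8*sqrt(3*w**2 + 2)), which equals G'(w).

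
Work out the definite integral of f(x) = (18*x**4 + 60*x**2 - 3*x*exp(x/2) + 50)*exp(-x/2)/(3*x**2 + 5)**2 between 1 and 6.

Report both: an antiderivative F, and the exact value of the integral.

Any candidate F(x) must reproduce f(x) exactly when differentiated.
F(x) = -(24*x**2 - exp(x/2) + 40)*exp(-x/2)/(2*(3*x**2 + 5)) is an antiderivative of f.
Check: d/dx[-(24*x**2 - exp(x/2) + 40)*exp(-x/2)/(2*(3*x**2 + 5))] = (18*x**4 + 60*x**2 - 3*x*exp(x/2) + 50)/(9*x**4*exp(x/2) + 30*x**2*exp(x/2) + 25*exp(x/2)), which equals f(x).
F(6) = 1/226 - 4*exp(-3); F(1) = 1/16 - 4*exp(-1/2).
Integral = F(6) - F(1) = -4*exp(-3) - 105/1808 + 4*exp(-1/2).

Antiderivative: F(x) = -(24*x**2 - exp(x/2) + 40)*exp(-x/2)/(2*(3*x**2 + 5)); value = -4*exp(-3) - 105/1808 + 4*exp(-1/2)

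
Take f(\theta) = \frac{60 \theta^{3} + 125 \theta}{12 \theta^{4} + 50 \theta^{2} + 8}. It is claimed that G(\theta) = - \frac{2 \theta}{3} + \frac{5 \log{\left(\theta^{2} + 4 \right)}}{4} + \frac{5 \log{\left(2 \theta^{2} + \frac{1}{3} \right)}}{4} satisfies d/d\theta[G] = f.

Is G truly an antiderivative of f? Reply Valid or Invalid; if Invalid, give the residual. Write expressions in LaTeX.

Invalid: d/d\theta[G] - f = - \frac{2}{3}, which is not 0.

d/d\theta[G] = \frac{- 24 \theta^{4} + 180 \theta^{3} - 100 \theta^{2} + 375 \theta - 16}{36 \theta^{4} + 150 \theta^{2} + 24}
d/d\theta[G] - f(\theta) = - \frac{2}{3} != 0.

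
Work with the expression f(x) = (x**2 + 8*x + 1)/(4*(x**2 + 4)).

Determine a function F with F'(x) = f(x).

Any candidate F(x) must reproduce f(x) exactly when differentiated.
Check: d/dx[(2*x + 8*log(x**2 + 4) - 3*atan(x/2))/8] = (x**2 + 8*x + 1)/(4*x**2 + 16), which equals f(x).

An antiderivative is F(x) = (2*x + 8*log(x**2 + 4) - 3*atan(x/2))/8.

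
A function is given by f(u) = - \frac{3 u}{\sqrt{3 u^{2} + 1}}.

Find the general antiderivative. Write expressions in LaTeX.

f matches the chain-rule pattern g'(h)*h' with inner function h(u) = 3 u^{2} + 1; substituting w = h(u) collapses the integral.
Check: d/du[- \sqrt{3 u^{2} + 1}] = - \frac{3 u}{\sqrt{3 u^{2} + 1}} = f(u).

F(u) = - \sqrt{3 u^{2} + 1} + C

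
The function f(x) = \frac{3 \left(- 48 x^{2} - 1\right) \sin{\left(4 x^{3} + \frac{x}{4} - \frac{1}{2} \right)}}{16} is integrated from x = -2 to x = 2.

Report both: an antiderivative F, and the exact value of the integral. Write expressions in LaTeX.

Antiderivative: F(x) = \frac{3 \cos{\left(4 x^{3} + \frac{x}{4} - \frac{1}{2} \right)}}{4}; value = - \frac{3 \cos{\left(33 \right)}}{4} + \frac{3 \cos{\left(32 \right)}}{4}

f matches the chain-rule pattern g'(h)*h' with inner function h(x) = 4 x^{3} + \frac{x}{4} - \frac{1}{2}; substituting u = h(x) collapses the integral.
F(x) = \frac{3 \cos{\left(4 x^{3} + \frac{x}{4} - \frac{1}{2} \right)}}{4} is an antiderivative of f.
Check: d/dx[\frac{3 \cos{\left(4 x^{3} + \frac{x}{4} - \frac{1}{2} \right)}}{4}] = - 9 x^{2} \sin{\left(4 x^{3} + \frac{x}{4} - \frac{1}{2} \right)} - \frac{3 \sin{\left(4 x^{3} + \frac{x}{4} - \frac{1}{2} \right)}}{16}, which equals f(x).
F(2) = \frac{3 \cos{\left(32 \right)}}{4}; F(-2) = \frac{3 \cos{\left(33 \right)}}{4}.
Integral = F(2) - F(-2) = - \frac{3 \cos{\left(33 \right)}}{4} + \frac{3 \cos{\left(32 \right)}}{4}.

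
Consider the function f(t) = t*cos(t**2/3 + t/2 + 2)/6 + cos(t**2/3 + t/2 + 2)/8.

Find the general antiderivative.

F(t) = sin(t**2/3 + t/2 + 2)/4 + C

f matches the chain-rule pattern g'(h)*h' with inner function h(t) = t**2/3 + t/2 + 2; substituting u = h(t) collapses the integral.
Check: d/dt[sin(t**2/3 + t/2 + 2)/4] = t*cos(t**2/3 + t/2 + 2)/6 + cos(t**2/3 + t/2 + 2)/8 = f(t).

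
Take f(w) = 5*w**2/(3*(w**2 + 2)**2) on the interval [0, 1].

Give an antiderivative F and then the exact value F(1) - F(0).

Antiderivative: F(w) = -5*w/(6*w**2 + 12) + 5*sqrt(2)*atan(sqrt(2)*w/2)/12; value = -5/18 + 5*sqrt(2)*atan(sqrt(2)/2)/12

Any candidate F(w) must reproduce f(w) exactly when differentiated.
F(w) = -5*w/(6*w**2 + 12) + 5*sqrt(2)*atan(sqrt(2)*w/2)/12 is an antiderivative of f.
Check: d/dw[-5*w/(6*w**2 + 12) + 5*sqrt(2)*atan(sqrt(2)*w/2)/12] = 5*w**2/(3*w**4 + 12*w**2 + 12), which equals f(w).
F(1) = -5/18 + 5*sqrt(2)*atan(sqrt(2)/2)/12; F(0) = 0.
Integral = F(1) - F(0) = -5/18 + 5*sqrt(2)*atan(sqrt(2)/2)/12.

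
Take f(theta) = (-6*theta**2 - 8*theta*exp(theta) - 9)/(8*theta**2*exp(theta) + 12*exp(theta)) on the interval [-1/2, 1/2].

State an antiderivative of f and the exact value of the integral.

A first test for any F(theta): its theta-derivative must equal f(theta) identically.
F(theta) = -(2*exp(theta)*log(theta**2 + 3/2) - 3)*exp(-theta)/4 is an antiderivative of f.
Check: d/dtheta[-(2*exp(theta)*log(theta**2 + 3/2) - 3)*exp(-theta)/4] = (-6*theta**2 - 8*theta*exp(theta) - 9)/(8*theta**2*exp(theta) + 12*exp(theta)) = f(theta).
F(1/2) = -log(7/4)/2 + 3*exp(-1/2)/4; F(-1/2) = -log(7/4)/2 + 3*exp(1/2)/4.
Integral = F(1/2) - F(-1/2) = -3*exp(1/2)/4 + 3*exp(-1/2)/4.

Antiderivative: F(theta) = -(2*exp(theta)*log(theta**2 + 3/2) - 3)*exp(-theta)/4; value = -3*exp(1/2)/4 + 3*exp(-1/2)/4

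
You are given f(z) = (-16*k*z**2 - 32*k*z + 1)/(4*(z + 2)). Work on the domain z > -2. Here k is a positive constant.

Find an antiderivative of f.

An antiderivative F(z) passes only if d/dz[F] lands on f(z) exactly.
Check: d/dz[-2*k*z**2 + log(3*z + 6)/4] = (-16*k*z**2 - 32*k*z + 1)/(4*z + 8), which equals f(z).

An antiderivative is F(z) = -2*k*z**2 + log(3*z + 6)/4.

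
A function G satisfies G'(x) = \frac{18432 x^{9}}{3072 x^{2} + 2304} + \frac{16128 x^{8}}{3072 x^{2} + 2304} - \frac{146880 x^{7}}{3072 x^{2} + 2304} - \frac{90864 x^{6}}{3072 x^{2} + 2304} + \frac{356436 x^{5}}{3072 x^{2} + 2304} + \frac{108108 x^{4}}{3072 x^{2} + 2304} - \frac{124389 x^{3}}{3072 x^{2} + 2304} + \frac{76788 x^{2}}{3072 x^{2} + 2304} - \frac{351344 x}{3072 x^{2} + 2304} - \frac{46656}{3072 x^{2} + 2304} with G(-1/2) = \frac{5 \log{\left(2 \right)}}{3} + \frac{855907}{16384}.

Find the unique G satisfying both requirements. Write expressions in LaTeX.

G(x) = \frac{3 x^{8}}{4} + \frac{3 x^{7}}{4} - \frac{279 x^{6}}{32} - \frac{429 x^{5}}{64} + \frac{39747 x^{4}}{1024} + \frac{1287 x^{3}}{64} - \frac{2511 x^{2}}{32} - \frac{81 x}{4} + \frac{5 \log{\left(2 x^{2} + \frac{3}{2} \right)}}{3} + \frac{247}{4}

The integrand splits into summands that can be handled one at a time.
A general antiderivative is \frac{3 \left(x^{2} + \frac{x}{4} - 3\right)^{4}}{4} + \frac{5 \log{\left(2 x^{2} + \frac{3}{2} \right)}}{3} + C.
The condition gives C = \frac{5 \log{\left(2 \right)}}{3} + \frac{855907}{16384} - (\frac{5 \log{\left(2 \right)}}{3} + \frac{839523}{16384}) = 1.
So G(x) = \frac{3 x^{8}}{4} + \frac{3 x^{7}}{4} - \frac{279 x^{6}}{32} - \frac{429 x^{5}}{64} + \frac{39747 x^{4}}{1024} + \frac{1287 x^{3}}{64} - \frac{2511 x^{2}}{32} - \frac{81 x}{4} + \frac{5 \log{\left(2 x^{2} + \frac{3}{2} \right)}}{3} + \frac{247}{4}.
Check: d/dx[\frac{3 x^{8}}{4} + \frac{3 x^{7}}{4} - \frac{279 x^{6}}{32} - \frac{429 x^{5}}{64} + \frac{39747 x^{4}}{1024} + \frac{1287 x^{3}}{64} - \frac{2511 x^{2}}{32} - \frac{81 x}{4} + \frac{5 \log{\left(2 x^{2} + \frac{3}{2} \right)}}{3} + \frac{247}{4}] = \frac{18432 x^{9} + 16128 x^{8} - 146880 x^{7} - 90864 x^{6} + 356436 x^{5} + 108108 x^{4} - 124389 x^{3} + 76788 x^{2} - 351344 x - 46656}{3072 x^{2} + 2304}, which equals G'(x).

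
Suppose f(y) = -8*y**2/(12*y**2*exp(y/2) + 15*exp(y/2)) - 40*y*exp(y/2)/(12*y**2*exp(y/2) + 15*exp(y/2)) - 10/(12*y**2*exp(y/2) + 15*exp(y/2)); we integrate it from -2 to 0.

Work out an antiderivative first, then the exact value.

Integrate term by term and add the pieces.
F(y) = -(5*exp(y/2)*log(2*y**2 + 5/2) - 4)*exp(-y/2)/3 is an antiderivative of f.
Check: d/dy[-(5*exp(y/2)*log(2*y**2 + 5/2) - 4)*exp(-y/2)/3] = (-8*y**2 - 40*y*exp(y/2) - 10)/(12*y**2*exp(y/2) + 15*exp(y/2)), which equals f(y).
F(0) = 4/3 - 5*log(5/2)/3; F(-2) = -5*log(21/2)/3 + 4*exp(1)/3.
Integral = F(0) - F(-2) = -4*exp(1)/3 - 5*log(5/2)/3 + 4/3 + 5*log(21/2)/3.

Antiderivative: F(y) = -(5*exp(y/2)*log(2*y**2 + 5/2) - 4)*exp(-y/2)/3; value = -4*exp(1)/3 - 5*log(5/2)/3 + 4/3 + 5*log(21/2)/3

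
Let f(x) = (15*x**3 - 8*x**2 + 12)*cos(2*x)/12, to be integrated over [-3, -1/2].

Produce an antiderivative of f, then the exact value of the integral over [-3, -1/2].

Antiderivative: F(x) = 5*x**3*sin(2*x)/8 - x**2*sin(2*x)/3 + 15*x**2*cos(2*x)/16 - 15*x*sin(2*x)/16 - x*cos(2*x)/3 + 2*sin(2*x)/3 - 15*cos(2*x)/32; value = -287*cos(6)/32 - 187*sin(1)/192 - 13*cos(1)/192 - 787*sin(6)/48

Check any antiderivative F(x) by computing F'(x) and comparing it with f(x).
F(x) = 5*x**3*sin(2*x)/8 - x**2*sin(2*x)/3 + 15*x**2*cos(2*x)/16 - 15*x*sin(2*x)/16 - x*cos(2*x)/3 + 2*sin(2*x)/3 - 15*cos(2*x)/32 is an antiderivative of f.
Check: d/dx[5*x**3*sin(2*x)/8 - x**2*sin(2*x)/3 + 15*x**2*cos(2*x)/16 - 15*x*sin(2*x)/16 - x*cos(2*x)/3 + 2*sin(2*x)/3 - 15*cos(2*x)/32] = 5*x**3*cos(2*x)/4 - 2*x**2*cos(2*x)/3 + cos(2*x), which equals f(x).
F(-1/2) = -187*sin(1)/192 - 13*cos(1)/192; F(-3) = 787*sin(6)/48 + 287*cos(6)/32.
Integral = F(-1/2) - F(-3) = -287*cos(6)/32 - 187*sin(1)/192 - 13*cos(1)/192 - 787*sin(6)/48.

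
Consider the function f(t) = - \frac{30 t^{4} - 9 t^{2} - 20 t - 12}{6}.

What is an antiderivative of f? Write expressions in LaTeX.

Differentiate the proposed F(t) back; it has to land on f(t) exactly.
Check: d/dt[- t^{5} + \frac{t^{3}}{2} + \frac{5 t^{2}}{3} + 2 t] = - 5 t^{4} + \frac{3 t^{2}}{2} + \frac{10 t}{3} + 2, which equals f(t).

An antiderivative is F(t) = - t^{5} + \frac{t^{3}}{2} + \frac{5 t^{2}}{3} + 2 t.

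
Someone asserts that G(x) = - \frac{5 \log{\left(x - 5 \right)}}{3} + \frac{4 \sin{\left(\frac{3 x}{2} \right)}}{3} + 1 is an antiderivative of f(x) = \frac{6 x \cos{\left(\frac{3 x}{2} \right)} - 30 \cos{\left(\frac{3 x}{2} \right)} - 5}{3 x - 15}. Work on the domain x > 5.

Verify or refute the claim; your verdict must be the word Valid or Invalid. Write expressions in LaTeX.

d/dx[G] = \frac{6 x \cos{\left(\frac{3 x}{2} \right)} - 30 \cos{\left(\frac{3 x}{2} \right)} - 5}{3 x - 15}
This equals f(x) exactly, so the claim holds.

Valid - differentiating G returns exactly f.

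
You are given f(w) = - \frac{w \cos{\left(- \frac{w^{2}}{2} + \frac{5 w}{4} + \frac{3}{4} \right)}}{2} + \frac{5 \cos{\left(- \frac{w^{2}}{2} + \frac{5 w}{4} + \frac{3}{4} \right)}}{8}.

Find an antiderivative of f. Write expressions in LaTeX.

An antiderivative is F(w) = \frac{\sin{\left(- \frac{w^{2}}{2} + \frac{5 w}{4} + \frac{3}{4} \right)}}{2}.

f matches the chain-rule pattern g'(h)*h' with inner function h(w) = - \frac{w^{2}}{2} + \frac{5 w}{4} + \frac{3}{4}; substituting u = h(w) collapses the integral.
Check: d/dw[\frac{\sin{\left(- \frac{w^{2}}{2} + \frac{5 w}{4} + \frac{3}{4} \right)}}{2}] = - \frac{w \cos{\left(- \frac{w^{2}}{2} + \frac{5 w}{4} + \frac{3}{4} \right)}}{2} + \frac{5 \cos{\left(- \frac{w^{2}}{2} + \frac{5 w}{4} + \frac{3}{4} \right)}}{8} = f(w).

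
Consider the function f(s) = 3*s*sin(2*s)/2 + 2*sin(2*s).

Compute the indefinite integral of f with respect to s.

Integrate term by term and add the pieces.
Check: d/ds[-3*s*cos(2*s)/4 + 3*sin(2*s)/8 - cos(2*s)] = 3*s*sin(2*s)/2 + 2*sin(2*s) = f(s).

F(s) = -3*s*cos(2*s)/4 + 3*sin(2*s)/8 - cos(2*s) + C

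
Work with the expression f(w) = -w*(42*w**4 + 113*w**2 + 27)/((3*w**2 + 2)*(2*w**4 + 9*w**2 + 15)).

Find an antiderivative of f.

Since d/dw undoes antidifferentiation here, F'(w) = f(w) is required of F(w).
Check: d/dw[log(3*w**2 + 2)/2 - 2*log(2*w**4/3 + 3*w**2 + 5)] = (-42*w**5 - 113*w**3 - 27*w)/(6*w**6 + 31*w**4 + 63*w**2 + 30), which equals f(w).

An antiderivative is F(w) = log(3*w**2 + 2)/2 - 2*log(2*w**4/3 + 3*w**2 + 5).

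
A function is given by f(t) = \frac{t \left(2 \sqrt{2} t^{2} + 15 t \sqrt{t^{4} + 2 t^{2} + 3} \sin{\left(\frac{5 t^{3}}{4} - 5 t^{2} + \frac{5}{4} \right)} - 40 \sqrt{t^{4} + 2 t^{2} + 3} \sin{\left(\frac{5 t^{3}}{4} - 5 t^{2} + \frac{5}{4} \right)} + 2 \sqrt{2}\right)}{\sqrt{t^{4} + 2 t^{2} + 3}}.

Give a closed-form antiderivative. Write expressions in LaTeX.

For F(t) to be correct the identity F'(t) - f(t) = 0 must hold.
Check: d/dt[2 \sqrt{\frac{t^{4}}{2} + t^{2} + \frac{3}{2}} - 4 \cos{\left(\frac{5 t^{3}}{4} - 5 t^{2} + \frac{5}{4} \right)}] = \frac{2 \sqrt{2} t^{3} + 15 t^{2} \sqrt{t^{4} + 2 t^{2} + 3} \sin{\left(\frac{5 t^{3}}{4} - 5 t^{2} + \frac{5}{4} \right)} - 40 t \sqrt{t^{4} + 2 t^{2} + 3} \sin{\left(\frac{5 t^{3}}{4} - 5 t^{2} + \frac{5}{4} \right)} + 2 \sqrt{2} t}{\sqrt{t^{4} + 2 t^{2} + 3}}, which equals f(t).

An antiderivative is F(t) = 2 \sqrt{\frac{t^{4}}{2} + t^{2} + \frac{3}{2}} - 4 \cos{\left(\frac{5 t^{3}}{4} - 5 t^{2} + \frac{5}{4} \right)}.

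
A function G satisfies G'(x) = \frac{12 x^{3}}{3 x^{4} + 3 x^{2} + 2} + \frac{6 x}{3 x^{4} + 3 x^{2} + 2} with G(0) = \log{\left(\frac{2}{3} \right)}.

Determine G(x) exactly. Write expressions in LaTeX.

G(x) = \log{\left(x^{4} + x^{2} + \frac{2}{3} \right)}

G'(x) matches the chain-rule pattern g'(h)*h' with inner function h(x) = x^{4} + x^{2} + \frac{2}{3}; substituting u = h(x) collapses the integral.
A general antiderivative is \log{\left(x^{4} + x^{2} + \frac{2}{3} \right)} + C.
The condition gives C = \log{\left(\frac{2}{3} \right)} - (\log{\left(\frac{2}{3} \right)}) = 0.
So G(x) = \log{\left(x^{4} + x^{2} + \frac{2}{3} \right)}.
Check: d/dx[\log{\left(x^{4} + x^{2} + \frac{2}{3} \right)}] = \frac{12 x^{3} + 6 x}{3 x^{4} + 3 x^{2} + 2}, which equals G'(x).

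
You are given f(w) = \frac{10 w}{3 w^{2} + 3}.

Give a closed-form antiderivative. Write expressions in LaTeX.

f matches the chain-rule pattern g'(h)*h' with inner function h(w) = 2 w^{2} + 2; substituting u = h(w) collapses the integral.
Check: d/dw[\frac{5 \log{\left(w^{2} + 1 \right)}}{3}] = \frac{10 w}{3 w^{2} + 3} = f(w).

An antiderivative is F(w) = \frac{5 \log{\left(w^{2} + 1 \right)}}{3}.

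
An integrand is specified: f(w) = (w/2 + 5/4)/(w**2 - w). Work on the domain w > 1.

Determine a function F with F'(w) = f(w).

An antiderivative is F(w) = -5*log(w)/4 + 7*log(w - 1)/4.

Factor the denominator (4*w*(w - 1)) and decompose: f = 7/(4*(w - 1)) - 5/(4*w); each piece integrates to a log, atan, or power term.
Check: d/dw[-5*log(w)/4 + 7*log(w - 1)/4] = (2*w + 5)/(4*w**2 - 4*w), which equals f(w).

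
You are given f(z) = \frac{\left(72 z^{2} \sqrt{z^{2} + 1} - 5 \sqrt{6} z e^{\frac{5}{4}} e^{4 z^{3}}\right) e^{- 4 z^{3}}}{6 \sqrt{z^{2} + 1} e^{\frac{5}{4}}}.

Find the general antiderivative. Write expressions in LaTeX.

F(z) = \frac{- 5 \sqrt{6} \sqrt{z^{2} + 1} - 6 e^{- 4 z^{3} - \frac{5}{4}}}{6} + C

Whatever form F(z) takes, F'(z) = f(z) is non-negotiable.
Check: d/dz[\frac{- 5 \sqrt{6} \sqrt{z^{2} + 1} - 6 e^{- 4 z^{3} - \frac{5}{4}}}{6}] = \frac{\left(72 z^{2} \sqrt{z^{2} + 1} - 5 \sqrt{6} z e^{\frac{5}{4}} e^{4 z^{3}}\right) e^{- 4 z^{3}}}{6 \sqrt{z^{2} + 1} e^{\frac{5}{4}}} = f(z).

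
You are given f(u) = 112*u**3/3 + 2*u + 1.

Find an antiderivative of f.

Integrate term by term and add the pieces.
Check: d/du[28*u**4/3 + u**2 + u] = 112*u**3/3 + 2*u + 1 = f(u).

An antiderivative is F(u) = 28*u**4/3 + u**2 + u.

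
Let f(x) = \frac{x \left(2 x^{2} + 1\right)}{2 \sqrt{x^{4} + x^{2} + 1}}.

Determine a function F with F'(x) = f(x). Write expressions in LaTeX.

An antiderivative is F(x) = \frac{\sqrt{\left(x^{2} - x + 1\right) \left(x^{2} + x + 1\right)}}{2}.

f matches the chain-rule pattern g'(h)*h' with inner function h(x) = x^{4} + x^{2} + 1; substituting u = h(x) collapses the integral.
Check: d/dx[\frac{\sqrt{\left(x^{2} - x + 1\right) \left(x^{2} + x + 1\right)}}{2}] = \frac{2 x^{3} \sqrt{x^{4} + x^{2} + 1} + x \sqrt{x^{4} + x^{2} + 1}}{2 x^{4} + 2 x^{2} + 2}, which equals f(x).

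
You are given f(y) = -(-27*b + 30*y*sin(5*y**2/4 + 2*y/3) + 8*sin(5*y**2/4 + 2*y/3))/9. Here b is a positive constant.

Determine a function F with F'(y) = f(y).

A candidate is checked by its d/dy: the result must match f(y).
Check: d/dy[3*b*y + 4*cos(5*y**2/4 + 2*y/3)/3] = 3*b - 10*y*sin(5*y**2/4 + 2*y/3)/3 - 8*sin(5*y**2/4 + 2*y/3)/9, which equals f(y).

An antiderivative is F(y) = 3*b*y + 4*cos(5*y**2/4 + 2*y/3)/3.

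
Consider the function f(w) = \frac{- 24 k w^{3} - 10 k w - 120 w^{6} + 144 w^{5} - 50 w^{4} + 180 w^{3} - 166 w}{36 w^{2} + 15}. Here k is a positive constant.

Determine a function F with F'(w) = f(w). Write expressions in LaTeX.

An antiderivative is F(w) = - \frac{k w^{2} + 2 w^{5} - 3 w^{4} - 5 w^{2} + 9 \log{\left(4 w^{2} + \frac{5}{3} \right)}}{3}.

Recover f(w) by differentiating a candidate F(w); any mismatch rules it out.
Check: d/dw[- \frac{k w^{2} + 2 w^{5} - 3 w^{4} - 5 w^{2} + 9 \log{\left(4 w^{2} + \frac{5}{3} \right)}}{3}] = \frac{- 24 k w^{3} - 10 k w - 120 w^{6} + 144 w^{5} - 50 w^{4} + 180 w^{3} - 166 w}{36 w^{2} + 15} = f(w).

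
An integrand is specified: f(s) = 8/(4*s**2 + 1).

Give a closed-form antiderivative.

An antiderivative is F(s) = 4*atan(2*s).

Any candidate F(s) must reproduce f(s) exactly when differentiated.
Check: d/ds[4*atan(2*s)] = 8/(4*s**2 + 1) = f(s).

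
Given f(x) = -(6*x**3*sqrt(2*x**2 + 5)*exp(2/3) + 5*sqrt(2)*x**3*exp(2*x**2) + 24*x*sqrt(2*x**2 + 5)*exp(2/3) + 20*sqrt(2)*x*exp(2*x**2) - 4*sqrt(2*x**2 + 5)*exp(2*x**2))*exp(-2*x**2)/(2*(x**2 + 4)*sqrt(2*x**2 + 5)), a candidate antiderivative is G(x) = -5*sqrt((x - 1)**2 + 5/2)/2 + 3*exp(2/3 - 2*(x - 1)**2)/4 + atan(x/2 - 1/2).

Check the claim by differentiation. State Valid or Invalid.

d/dx[G] = (-6*x**3*sqrt(2*x**2 - 4*x + 7) - 5*sqrt(2)*x**3*exp(4/3)*exp(-4*x)*exp(2*x**2) + 18*x**2*sqrt(2*x**2 - 4*x + 7) + 15*sqrt(2)*x**2*exp(4/3)*exp(-4*x)*exp(2*x**2) - 42*x*sqrt(2*x**2 - 4*x + 7) - 35*sqrt(2)*x*exp(4/3)*exp(-4*x)*exp(2*x**2) + 30*sqrt(2*x**2 - 4*x + 7) + 4*sqrt(2*x**2 - 4*x + 7)*exp(4/3)*exp(-4*x)*exp(2*x**2) + 25*sqrt(2)*exp(4/3)*exp(-4*x)*exp(2*x**2))/(2*x**2*sqrt(2*x**2 - 4*x + 7)*exp(4/3)*exp(-4*x)*exp(2*x**2) - 4*x*sqrt(2*x**2 - 4*x + 7)*exp(4/3)*exp(-4*x)*exp(2*x**2) + 10*sqrt(2*x**2 - 4*x + 7)*exp(4/3)*exp(-4*x)*exp(2*x**2))
d/dx[G] - f(x) = (-6*x**5*sqrt(2*x**2 + 5)*sqrt(2*x**2 - 4*x + 7) + 6*x**5*sqrt(2*x**2 + 5)*sqrt(2*x**2 - 4*x + 7)*exp(2)*exp(-4*x) - 5*sqrt(2)*x**5*sqrt(2*x**2 + 5)*exp(4/3)*exp(-4*x)*exp(2*x**2) + 5*sqrt(2)*x**5*sqrt(2*x**2 - 4*x + 7)*exp(4/3)*exp(-4*x)*exp(2*x**2) + 18*x**4*sqrt(2*x**2 + 5)*sqrt(2*x**2 - 4*x + 7) - 12*x**4*sqrt(2*x**2 + 5)*sqrt(2*x**2 - 4*x + 7)*exp(2)*exp(-4*x) + 15*sqrt(2)*x**4*sqrt(2*x**2 + 5)*exp(4/3)*exp(-4*x)*exp(2*x**2) - 10*sqrt(2)*x**4*sqrt(2*x**2 - 4*x + 7)*exp(4/3)*exp(-4*x)*exp(2*x**2) - 66*x**3*sqrt(2*x**2 + 5)*sqrt(2*x**2 - 4*x + 7) + 54*x**3*sqrt(2*x**2 + 5)*sqrt(2*x**2 - 4*x + 7)*exp(2)*exp(-4*x) - 55*sqrt(2)*x**3*sqrt(2*x**2 + 5)*exp(4/3)*exp(-4*x)*exp(2*x**2) + 45*sqrt(2)*x**3*sqrt(2*x**2 - 4*x + 7)*exp(4/3)*exp(-4*x)*exp(2*x**2) + 102*x**2*sqrt(2*x**2 + 5)*sqrt(2*x**2 - 4*x + 7) - 48*x**2*sqrt(2*x**2 + 5)*sqrt(2*x**2 - 4*x + 7)*exp(2)*exp(-4*x) + 85*sqrt(2)*x**2*sqrt(2*x**2 + 5)*exp(4/3)*exp(-4*x)*exp(2*x**2) - 40*sqrt(2)*x**2*sqrt(2*x**2 - 4*x + 7)*exp(4/3)*exp(-4*x)*exp(2*x**2) - 168*x*sqrt(2*x**2 + 5)*sqrt(2*x**2 - 4*x + 7) + 8*x*sqrt(2*x**2 + 5)*sqrt(2*x**2 - 4*x + 7)*exp(4/3)*exp(-4*x)*exp(2*x**2) + 120*x*sqrt(2*x**2 + 5)*sqrt(2*x**2 - 4*x + 7)*exp(2)*exp(-4*x) - 140*sqrt(2)*x*sqrt(2*x**2 + 5)*exp(4/3)*exp(-4*x)*exp(2*x**2) + 100*sqrt(2)*x*sqrt(2*x**2 - 4*x + 7)*exp(4/3)*exp(-4*x)*exp(2*x**2) + 120*sqrt(2*x**2 + 5)*sqrt(2*x**2 - 4*x + 7) - 4*sqrt(2*x**2 + 5)*sqrt(2*x**2 - 4*x + 7)*exp(4/3)*exp(-4*x)*exp(2*x**2) + 100*sqrt(2)*sqrt(2*x**2 + 5)*exp(4/3)*exp(-4*x)*exp(2*x**2))/(2*x**4*sqrt(2*x**2 + 5)*sqrt(2*x**2 - 4*x + 7)*exp(4/3)*exp(-4*x)*exp(2*x**2) - 4*x**3*sqrt(2*x**2 + 5)*sqrt(2*x**2 - 4*x + 7)*exp(4/3)*exp(-4*x)*exp(2*x**2) + 18*x**2*sqrt(2*x**2 + 5)*sqrt(2*x**2 - 4*x + 7)*exp(4/3)*exp(-4*x)*exp(2*x**2) - 16*x*sqrt(2*x**2 + 5)*sqrt(2*x**2 - 4*x + 7)*exp(4/3)*exp(-4*x)*exp(2*x**2) + 40*sqrt(2*x**2 + 5)*sqrt(2*x**2 - 4*x + 7)*exp(4/3)*exp(-4*x)*exp(2*x**2)) != 0.

Invalid: d/dx[G] - f = (-6*x**5*sqrt(2*x**2 + 5)*sqrt(2*x**2 - 4*x + 7) + 6*x**5*sqrt(2*x**2 + 5)*sqrt(2*x**2 - 4*x + 7)*exp(2)*exp(-4*x) - 5*sqrt(2)*x**5*sqrt(2*x**2 + 5)*exp(4/3)*exp(-4*x)*exp(2*x**2) + 5*sqrt(2)*x**5*sqrt(2*x**2 - 4*x + 7)*exp(4/3)*exp(-4*x)*exp(2*x**2) + 18*x**4*sqrt(2*x**2 + 5)*sqrt(2*x**2 - 4*x + 7) - 12*x**4*sqrt(2*x**2 + 5)*sqrt(2*x**2 - 4*x + 7)*exp(2)*exp(-4*x) + 15*sqrt(2)*x**4*sqrt(2*x**2 + 5)*exp(4/3)*exp(-4*x)*exp(2*x**2) - 10*sqrt(2)*x**4*sqrt(2*x**2 - 4*x + 7)*exp(4/3)*exp(-4*x)*exp(2*x**2) - 66*x**3*sqrt(2*x**2 + 5)*sqrt(2*x**2 - 4*x + 7) + 54*x**3*sqrt(2*x**2 + 5)*sqrt(2*x**2 - 4*x + 7)*exp(2)*exp(-4*x) - 55*sqrt(2)*x**3*sqrt(2*x**2 + 5)*exp(4/3)*exp(-4*x)*exp(2*x**2) + 45*sqrt(2)*x**3*sqrt(2*x**2 - 4*x + 7)*exp(4/3)*exp(-4*x)*exp(2*x**2) + 102*x**2*sqrt(2*x**2 + 5)*sqrt(2*x**2 - 4*x + 7) - 48*x**2*sqrt(2*x**2 + 5)*sqrt(2*x**2 - 4*x + 7)*exp(2)*exp(-4*x) + 85*sqrt(2)*x**2*sqrt(2*x**2 + 5)*exp(4/3)*exp(-4*x)*exp(2*x**2) - 40*sqrt(2)*x**2*sqrt(2*x**2 - 4*x + 7)*exp(4/3)*exp(-4*x)*exp(2*x**2) - 168*x*sqrt(2*x**2 + 5)*sqrt(2*x**2 - 4*x + 7) + 8*x*sqrt(2*x**2 + 5)*sqrt(2*x**2 - 4*x + 7)*exp(4/3)*exp(-4*x)*exp(2*x**2) + 120*x*sqrt(2*x**2 + 5)*sqrt(2*x**2 - 4*x + 7)*exp(2)*exp(-4*x) - 140*sqrt(2)*x*sqrt(2*x**2 + 5)*exp(4/3)*exp(-4*x)*exp(2*x**2) + 100*sqrt(2)*x*sqrt(2*x**2 - 4*x + 7)*exp(4/3)*exp(-4*x)*exp(2*x**2) + 120*sqrt(2*x**2 + 5)*sqrt(2*x**2 - 4*x + 7) - 4*sqrt(2*x**2 + 5)*sqrt(2*x**2 - 4*x + 7)*exp(4/3)*exp(-4*x)*exp(2*x**2) + 100*sqrt(2)*sqrt(2*x**2 + 5)*exp(4/3)*exp(-4*x)*exp(2*x**2))/(2*x**4*sqrt(2*x**2 + 5)*sqrt(2*x**2 - 4*x + 7)*exp(4/3)*exp(-4*x)*exp(2*x**2) - 4*x**3*sqrt(2*x**2 + 5)*sqrt(2*x**2 - 4*x + 7)*exp(4/3)*exp(-4*x)*exp(2*x**2) + 18*x**2*sqrt(2*x**2 + 5)*sqrt(2*x**2 - 4*x + 7)*exp(4/3)*exp(-4*x)*exp(2*x**2) - 16*x*sqrt(2*x**2 + 5)*sqrt(2*x**2 - 4*x + 7)*exp(4/3)*exp(-4*x)*exp(2*x**2) + 40*sqrt(2*x**2 + 5)*sqrt(2*x**2 - 4*x + 7)*exp(4/3)*exp(-4*x)*exp(2*x**2)), which is not 0.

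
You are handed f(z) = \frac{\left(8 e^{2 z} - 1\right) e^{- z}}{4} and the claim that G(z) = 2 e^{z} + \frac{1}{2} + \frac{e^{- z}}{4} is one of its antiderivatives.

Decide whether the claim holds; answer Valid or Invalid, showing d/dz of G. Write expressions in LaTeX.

Valid. The derivative of G reproduces f.

d/dz[G] = \frac{\left(8 e^{2 z} - 1\right) e^{- z}}{4}
This equals f(z) exactly, so the claim holds.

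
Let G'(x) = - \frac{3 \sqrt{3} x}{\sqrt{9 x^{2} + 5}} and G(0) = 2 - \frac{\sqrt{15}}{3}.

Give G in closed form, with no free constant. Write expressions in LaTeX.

G'(x) matches the chain-rule pattern g'(h)*h' with inner function h(x) = 3 x^{2} + \frac{5}{3}; substituting u = h(x) collapses the integral.
A general antiderivative is - \sqrt{3 x^{2} + \frac{5}{3}} + C.
The condition gives C = 2 - \frac{\sqrt{15}}{3} - (- \frac{\sqrt{15}}{3}) = 2.
So G(x) = - \frac{\sqrt{3} \sqrt{9 x^{2} + 5} - 6}{3}.
Check: d/dx[- \frac{\sqrt{3} \sqrt{9 x^{2} + 5} - 6}{3}] = - \frac{3 \sqrt{3} x}{\sqrt{9 x^{2} + 5}} = G'(x).

G(x) = - \frac{\sqrt{3} \sqrt{9 x^{2} + 5} - 6}{3}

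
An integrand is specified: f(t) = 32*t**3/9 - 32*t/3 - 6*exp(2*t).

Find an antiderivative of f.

An antiderivative is F(t) = 8*t**4/9 - 16*t**2/3 - 3*exp(2*t).

Integrate term by term and add the pieces.
Check: d/dt[8*t**4/9 - 16*t**2/3 - 3*exp(2*t)] = 32*t**3/9 - 32*t/3 - 6*exp(2*t) = f(t).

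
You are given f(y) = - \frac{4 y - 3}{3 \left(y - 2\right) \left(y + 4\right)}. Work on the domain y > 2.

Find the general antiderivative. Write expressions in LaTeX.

Factor the denominator (3 \left(y - 2\right) \left(y + 4\right)) and decompose: f = - \frac{19}{18 \left(y + 4\right)} - \frac{5}{18 \left(y - 2\right)}; each piece integrates to a log, atan, or power term.
Check: d/dy[- \frac{5 \log{\left(y - 2 \right)}}{18} - \frac{19 \log{\left(y + 4 \right)}}{18}] = \frac{3 - 4 y}{3 y^{2} + 6 y - 24}, which equals f(y).

F(y) = - \frac{5 \log{\left(y - 2 \right)}}{18} - \frac{19 \log{\left(y + 4 \right)}}{18} + C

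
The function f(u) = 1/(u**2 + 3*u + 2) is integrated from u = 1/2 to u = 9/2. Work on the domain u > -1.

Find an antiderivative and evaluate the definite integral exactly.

Antiderivative: F(u) = log(u + 1) - log(u + 2); value = -log(13/2) - log(3/2) + log(5/2) + log(11/2)

The denominator factors as (u + 1)*(u + 2); partial fractions split f into directly integrable pieces: -1/(u + 2) + 1/(u + 1).
F(u) = log(u + 1) - log(u + 2) is an antiderivative of f.
Check: d/du[log(u + 1) - log(u + 2)] = 1/(u**2 + 3*u + 2) = f(u).
F(9/2) = -log(13/2) + log(11/2); F(1/2) = -log(5/2) + log(3/2).
Integral = F(9/2) - F(1/2) = -log(13/2) - log(3/2) + log(5/2) + log(11/2).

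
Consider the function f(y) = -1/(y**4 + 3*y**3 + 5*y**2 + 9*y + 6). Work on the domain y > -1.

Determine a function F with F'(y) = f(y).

Factor the denominator ((y + 1)*(y + 2)*(y**2 + 3)) and decompose: f = (3*y + 1)/(28*(y**2 + 3)) + 1/(7*(y + 2)) - 1/(4*(y + 1)); each piece integrates to a log, atan, or power term.
Check: d/dy[-log(y + 1)/4 + log(y + 2)/7 + 3*log(y**2 + 3)/56 + sqrt(3)*atan(sqrt(3)*y/3)/84] = -1/(y**4 + 3*y**3 + 5*y**2 + 9*y + 6) = f(y).

An antiderivative is F(y) = -log(y + 1)/4 + log(y + 2)/7 + 3*log(y**2 + 3)/56 + sqrt(3)*atan(sqrt(3)*y/3)/84.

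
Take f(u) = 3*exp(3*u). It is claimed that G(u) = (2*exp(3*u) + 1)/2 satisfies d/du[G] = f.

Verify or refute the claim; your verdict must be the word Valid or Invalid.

Valid. The derivative of G reproduces f.

d/du[G] = 3*exp(3*u)
This equals f(u) exactly, so the claim holds.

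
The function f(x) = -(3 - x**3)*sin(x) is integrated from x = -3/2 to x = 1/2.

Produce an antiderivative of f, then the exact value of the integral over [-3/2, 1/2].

Antiderivative: F(x) = -x**3*cos(x) + 3*x**2*sin(x) + 6*x*cos(x) - 6*sin(x) + 3*cos(x); value = -21*sin(1/2)/4 + 21*cos(3/2)/8 + 3*sin(3/2)/4 + 47*cos(1/2)/8

A candidate is checked by its d/dx: the result must match f(x).
F(x) = -x**3*cos(x) + 3*x**2*sin(x) + 6*x*cos(x) - 6*sin(x) + 3*cos(x) is an antiderivative of f.
Check: d/dx[-x**3*cos(x) + 3*x**2*sin(x) + 6*x*cos(x) - 6*sin(x) + 3*cos(x)] = x**3*sin(x) - 3*sin(x), which equals f(x).
F(1/2) = -21*sin(1/2)/4 + 47*cos(1/2)/8; F(-3/2) = -3*sin(3/2)/4 - 21*cos(3/2)/8.
Integral = F(1/2) - F(-3/2) = -21*sin(1/2)/4 + 21*cos(3/2)/8 + 3*sin(3/2)/4 + 47*cos(1/2)/8.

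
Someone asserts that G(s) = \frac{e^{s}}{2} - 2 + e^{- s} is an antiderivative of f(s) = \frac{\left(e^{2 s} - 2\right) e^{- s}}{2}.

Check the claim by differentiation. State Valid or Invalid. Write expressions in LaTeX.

d/ds[G] = \frac{\left(e^{2 s} - 2\right) e^{- s}}{2}
This equals f(s) exactly, so the claim holds.

Valid: G'(s) = f(s).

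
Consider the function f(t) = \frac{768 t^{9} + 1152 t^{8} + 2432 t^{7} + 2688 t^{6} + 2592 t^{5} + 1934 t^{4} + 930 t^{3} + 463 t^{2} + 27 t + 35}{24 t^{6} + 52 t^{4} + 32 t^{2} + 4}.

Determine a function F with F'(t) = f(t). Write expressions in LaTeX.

An antiderivative is F(t) = 8 t^{4} + 16 t^{3} + 16 t^{2} + 8 t + \frac{3 t}{4 t^{2} + 4} - 2 \log{\left(2 t^{2} + \frac{1}{3} \right)} + \frac{5}{8 t^{2} + 8}.

Recover f(t) by differentiating a candidate F(t); any mismatch rules it out.
Check: d/dt[8 t^{4} + 16 t^{3} + 16 t^{2} + 8 t + \frac{3 t}{4 t^{2} + 4} - 2 \log{\left(2 t^{2} + \frac{1}{3} \right)} + \frac{5}{8 t^{2} + 8}] = \frac{768 t^{9} + 1152 t^{8} + 2432 t^{7} + 2688 t^{6} + 2592 t^{5} + 1934 t^{4} + 930 t^{3} + 463 t^{2} + 27 t + 35}{24 t^{6} + 52 t^{4} + 32 t^{2} + 4} = f(t).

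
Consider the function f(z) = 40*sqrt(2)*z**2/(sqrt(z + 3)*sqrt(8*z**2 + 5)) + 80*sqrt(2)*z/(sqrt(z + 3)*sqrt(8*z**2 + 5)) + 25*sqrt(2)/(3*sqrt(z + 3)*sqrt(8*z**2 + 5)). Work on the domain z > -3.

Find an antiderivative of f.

An antiderivative is F(z) = 20*sqrt(z + 3)*sqrt(4*z**2 + 5/2)/3.

Recognize the product-rule pattern: f = u'v + uv' with u = 20*sqrt(z + 3)/3, v = sqrt(4*z**2 + 5/2), so integration by parts undoes it.
Check: d/dz[20*sqrt(z + 3)*sqrt(4*z**2 + 5/2)/3] = sqrt(2)*(240*z**2 + 480*z + 50)/(6*sqrt(z + 3)*sqrt(8*z**2 + 5)), which equals f(z).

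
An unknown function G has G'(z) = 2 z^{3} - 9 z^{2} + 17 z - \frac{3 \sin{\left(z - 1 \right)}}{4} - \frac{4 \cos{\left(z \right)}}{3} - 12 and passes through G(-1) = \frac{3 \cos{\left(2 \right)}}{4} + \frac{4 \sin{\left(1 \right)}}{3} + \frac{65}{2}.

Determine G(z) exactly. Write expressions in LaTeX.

The integrand splits into summands that can be handled one at a time.
A general antiderivative is 2 \left(- \frac{z^{2}}{2} + \frac{3 z}{2} - 2\right)^{2} - \frac{4 \sin{\left(z \right)}}{3} + \frac{3 \cos{\left(z - 1 \right)}}{4} + C.
The condition gives C = \frac{3 \cos{\left(2 \right)}}{4} + \frac{4 \sin{\left(1 \right)}}{3} + \frac{65}{2} - (\frac{3 \cos{\left(2 \right)}}{4} + \frac{4 \sin{\left(1 \right)}}{3} + 32) = \frac{1}{2}.
So G(z) = \frac{z^{4}}{2} - 3 z^{3} + \frac{17 z^{2}}{2} - 12 z - \frac{4 \sin{\left(z \right)}}{3} + \frac{3 \cos{\left(z - 1 \right)}}{4} + \frac{17}{2}.
Check: d/dz[\frac{z^{4}}{2} - 3 z^{3} + \frac{17 z^{2}}{2} - 12 z - \frac{4 \sin{\left(z \right)}}{3} + \frac{3 \cos{\left(z - 1 \right)}}{4} + \frac{17}{2}] = 2 z^{3} - 9 z^{2} + 17 z - \frac{3 \sin{\left(z - 1 \right)}}{4} - \frac{4 \cos{\left(z \right)}}{3} - 12 = G'(z).

G(z) = \frac{z^{4}}{2} - 3 z^{3} + \frac{17 z^{2}}{2} - 12 z - \frac{4 \sin{\left(z \right)}}{3} + \frac{3 \cos{\left(z - 1 \right)}}{4} + \frac{17}{2}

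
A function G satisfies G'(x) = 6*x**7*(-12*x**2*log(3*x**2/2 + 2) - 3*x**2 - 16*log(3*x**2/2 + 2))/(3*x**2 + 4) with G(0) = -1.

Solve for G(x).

G(x) = -3*x**8*log(3*x**2/2 + 2) - 1

Recognize the product-rule pattern: G'(x) = u'v + uv' with u = -3*x**8, v = log(3*x**2/2 + 2), so integration by parts undoes it.
A general antiderivative is -3*x**8*log(3*x**2/2 + 2) + C.
The condition gives C = -1 - (0) = -1.
So G(x) = -3*x**8*log(3*x**2/2 + 2) - 1.
Check: d/dx[-3*x**8*log(3*x**2/2 + 2) - 1] = (-72*x**9*log(3*x**2/2 + 2) - 18*x**9 - 96*x**7*log(3*x**2/2 + 2))/(3*x**2 + 4), which equals G'(x).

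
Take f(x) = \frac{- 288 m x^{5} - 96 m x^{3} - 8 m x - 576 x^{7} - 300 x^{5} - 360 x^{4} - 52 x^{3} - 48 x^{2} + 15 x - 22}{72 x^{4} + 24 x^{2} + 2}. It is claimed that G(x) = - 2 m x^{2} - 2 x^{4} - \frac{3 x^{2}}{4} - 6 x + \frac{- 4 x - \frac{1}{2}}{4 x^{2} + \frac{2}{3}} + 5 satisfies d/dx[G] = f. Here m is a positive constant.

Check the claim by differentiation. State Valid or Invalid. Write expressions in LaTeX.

Invalid: d/dx[G] - f = -1, which is not 0.

d/dx[G] = \frac{- 288 m x^{5} - 96 m x^{3} - 8 m x - 576 x^{7} - 300 x^{5} - 432 x^{4} - 52 x^{3} - 72 x^{2} + 15 x - 24}{72 x^{4} + 24 x^{2} + 2}
d/dx[G] - f(x) = -1 != 0.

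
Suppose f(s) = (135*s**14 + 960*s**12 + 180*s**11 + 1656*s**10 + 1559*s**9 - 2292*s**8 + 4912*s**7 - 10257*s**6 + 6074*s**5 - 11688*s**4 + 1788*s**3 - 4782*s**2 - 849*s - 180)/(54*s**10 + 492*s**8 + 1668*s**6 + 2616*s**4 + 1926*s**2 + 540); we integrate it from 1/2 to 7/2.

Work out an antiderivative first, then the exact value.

For F(s) to be correct the identity F'(s) - f(s) = 0 must hold.
F(s) = (6*s**5*(s**4 + 4*s**2 + 3) - 18*s**4 - 20*s**3*(s**4 + 4*s**2 + 3) + 20*s**2*(s**4 + 4*s**2 + 3) - 72*s**2 - 12*s*(s**4 + 4*s**2 + 3) + 24*s - 9*(s**4 + 4*s**2 + 3)*log(3*s**2/2 + 5/3) - 6)/(12*(s**4 + 4*s**2 + 3)) is an antiderivative of f.
Check: d/ds[(6*s**5*(s**4 + 4*s**2 + 3) - 18*s**4 - 20*s**3*(s**4 + 4*s**2 + 3) + 20*s**2*(s**4 + 4*s**2 + 3) - 72*s**2 - 12*s*(s**4 + 4*s**2 + 3) + 24*s - 9*(s**4 + 4*s**2 + 3)*log(3*s**2/2 + 5/3) - 6)/(12*(s**4 + 4*s**2 + 3))] = (135*s**14 + 960*s**12 + 180*s**11 + 1656*s**10 + 1559*s**9 - 2292*s**8 + 4912*s**7 - 10257*s**6 + 6074*s**5 - 11688*s**4 + 1788*s**3 - 4782*s**2 - 849*s - 180)/(54*s**10 + 492*s**8 + 1668*s**6 + 2616*s**4 + 1926*s**2 + 540) = f(s).
F(7/2) = 128257805/620736 - 3*log(481/24)/4; F(1/2) = -1361/2496 - 3*log(49/24)/4.
Integral = F(7/2) - F(1/2) = -3*log(481/24)/4 + 3*log(49/24)/4 + 278625263/1344928.

Antiderivative: F(s) = (6*s**5*(s**4 + 4*s**2 + 3) - 18*s**4 - 20*s**3*(s**4 + 4*s**2 + 3) + 20*s**2*(s**4 + 4*s**2 + 3) - 72*s**2 - 12*s*(s**4 + 4*s**2 + 3) + 24*s - 9*(s**4 + 4*s**2 + 3)*log(3*s**2/2 + 5/3) - 6)/(12*(s**4 + 4*s**2 + 3)); value = -3*log(481/24)/4 + 3*log(49/24)/4 + 278625263/1344928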